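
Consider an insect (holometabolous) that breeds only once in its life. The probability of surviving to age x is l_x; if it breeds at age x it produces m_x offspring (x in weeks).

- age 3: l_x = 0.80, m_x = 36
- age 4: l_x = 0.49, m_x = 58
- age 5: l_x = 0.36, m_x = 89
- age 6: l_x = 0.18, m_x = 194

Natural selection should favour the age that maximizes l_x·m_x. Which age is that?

Expected offspring if breeding at age x = l_x × m_x:
  age 3: 0.80 × 36 = 28.800
  age 4: 0.49 × 58 = 28.420
  age 5: 0.36 × 89 = 32.040
  age 6: 0.18 × 194 = 34.920
Maximum at age 6 (34.920).

6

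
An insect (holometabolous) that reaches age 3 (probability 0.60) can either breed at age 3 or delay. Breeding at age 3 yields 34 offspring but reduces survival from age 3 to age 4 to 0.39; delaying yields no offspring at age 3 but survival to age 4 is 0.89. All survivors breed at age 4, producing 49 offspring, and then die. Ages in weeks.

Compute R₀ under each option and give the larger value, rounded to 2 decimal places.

breed at age 3: R₀ = 0.60 × (34 + 0.39 × 49) = 0.60 × 53.1100 = 31.8660
delay to age 4: R₀ = 0.60 × (0.89 × 49) = 0.60 × 43.6100 = 26.1660
Higher: breed at age 3 (31.8660).

31.87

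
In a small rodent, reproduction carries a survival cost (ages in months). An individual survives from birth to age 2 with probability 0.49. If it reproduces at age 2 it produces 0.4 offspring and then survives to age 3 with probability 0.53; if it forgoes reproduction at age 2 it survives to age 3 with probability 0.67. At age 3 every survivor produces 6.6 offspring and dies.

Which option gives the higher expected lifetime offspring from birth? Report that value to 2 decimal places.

2.17

breed at age 2: R₀ = 0.49 × (0.4 + 0.53 × 6.6) = 0.49 × 3.8980 = 1.9100
delay to age 3: R₀ = 0.49 × (0.67 × 6.6) = 0.49 × 4.4220 = 2.1668
Higher: delay to age 3 (2.1668).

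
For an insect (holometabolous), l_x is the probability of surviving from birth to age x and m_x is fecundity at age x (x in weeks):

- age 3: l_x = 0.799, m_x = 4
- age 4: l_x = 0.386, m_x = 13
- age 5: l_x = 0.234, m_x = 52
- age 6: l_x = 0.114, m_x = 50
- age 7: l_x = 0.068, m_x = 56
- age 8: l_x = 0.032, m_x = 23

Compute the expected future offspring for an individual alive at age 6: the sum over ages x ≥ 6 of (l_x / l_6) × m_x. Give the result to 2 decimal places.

l_6 = 0.114. Conditional survival from age 6 to x is l_x / l_6.
  x=6: (0.114/0.114) × 50 = 50.0000
  x=7: (0.068/0.114) × 56 = 33.4035
  x=8: (0.032/0.114) × 23 = 6.4561
Sum = 50.0000 + 33.4035 + 6.4561 = 89.8596

89.86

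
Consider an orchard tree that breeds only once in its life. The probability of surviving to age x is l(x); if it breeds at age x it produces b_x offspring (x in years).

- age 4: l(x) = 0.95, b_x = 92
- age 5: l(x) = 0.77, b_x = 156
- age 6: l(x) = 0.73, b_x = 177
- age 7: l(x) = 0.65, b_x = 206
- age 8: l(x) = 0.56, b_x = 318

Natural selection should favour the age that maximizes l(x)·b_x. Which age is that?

Expected offspring if breeding at age x = l(x) × b_x:
  age 4: 0.95 × 92 = 87.400
  age 5: 0.77 × 156 = 120.120
  age 6: 0.73 × 177 = 129.210
  age 7: 0.65 × 206 = 133.900
  age 8: 0.56 × 318 = 178.080
Maximum at age 8 (178.080).

8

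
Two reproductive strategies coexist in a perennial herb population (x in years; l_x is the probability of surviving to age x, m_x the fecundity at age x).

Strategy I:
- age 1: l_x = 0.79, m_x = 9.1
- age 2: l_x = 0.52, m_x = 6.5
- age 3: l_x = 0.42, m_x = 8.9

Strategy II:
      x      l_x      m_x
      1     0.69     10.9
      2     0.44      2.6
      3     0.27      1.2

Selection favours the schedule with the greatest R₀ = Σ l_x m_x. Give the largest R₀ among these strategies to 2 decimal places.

14.31

Strategy I: R₀ = 0.79×9.1 + 0.52×6.5 + 0.42×8.9 = 14.3070
Strategy II: R₀ = 0.69×10.9 + 0.44×2.6 + 0.27×1.2 = 8.9890
Highest R₀: strategy I with 14.3070.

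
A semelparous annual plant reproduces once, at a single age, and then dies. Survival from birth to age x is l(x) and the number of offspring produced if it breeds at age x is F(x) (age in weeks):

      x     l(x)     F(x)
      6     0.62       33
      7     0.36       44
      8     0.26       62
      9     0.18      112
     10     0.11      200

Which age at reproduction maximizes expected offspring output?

Expected offspring if breeding at age x = l(x) × F(x):
  age 6: 0.62 × 33 = 20.460
  age 7: 0.36 × 44 = 15.840
  age 8: 0.26 × 62 = 16.120
  age 9: 0.18 × 112 = 20.160
  age 10: 0.11 × 200 = 22.000
Maximum at age 10 (22.000).

10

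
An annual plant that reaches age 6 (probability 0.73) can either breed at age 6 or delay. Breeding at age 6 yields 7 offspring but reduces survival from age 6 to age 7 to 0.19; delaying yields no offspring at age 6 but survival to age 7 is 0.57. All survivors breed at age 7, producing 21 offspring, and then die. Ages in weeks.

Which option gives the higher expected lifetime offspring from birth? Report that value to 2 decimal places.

8.74

breed at age 6: R₀ = 0.73 × (7 + 0.19 × 21) = 0.73 × 10.9900 = 8.0227
delay to age 7: R₀ = 0.73 × (0.57 × 21) = 0.73 × 11.9700 = 8.7381
Higher: delay to age 7 (8.7381).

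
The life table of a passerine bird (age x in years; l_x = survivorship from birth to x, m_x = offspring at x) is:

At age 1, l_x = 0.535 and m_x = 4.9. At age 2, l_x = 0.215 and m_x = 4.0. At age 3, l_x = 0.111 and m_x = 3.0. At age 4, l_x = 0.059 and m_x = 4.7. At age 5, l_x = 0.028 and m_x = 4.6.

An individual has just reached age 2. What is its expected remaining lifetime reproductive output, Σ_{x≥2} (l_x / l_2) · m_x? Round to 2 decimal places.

7.44

l_2 = 0.215. Conditional survival from age 2 to x is l_x / l_2.
  x=2: (0.215/0.215) × 4.0 = 4.0000
  x=3: (0.111/0.215) × 3.0 = 1.5488
  x=4: (0.059/0.215) × 4.7 = 1.2898
  x=5: (0.028/0.215) × 4.6 = 0.5991
Sum = 4.0000 + 1.5488 + 1.2898 + 0.5991 = 7.4377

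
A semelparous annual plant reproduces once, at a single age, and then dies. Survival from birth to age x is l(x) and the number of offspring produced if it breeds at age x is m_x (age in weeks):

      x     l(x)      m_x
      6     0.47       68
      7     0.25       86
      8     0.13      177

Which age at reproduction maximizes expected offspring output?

6

Expected offspring if breeding at age x = l(x) × m_x:
  age 6: 0.47 × 68 = 31.960
  age 7: 0.25 × 86 = 21.500
  age 8: 0.13 × 177 = 23.010
Maximum at age 6 (31.960).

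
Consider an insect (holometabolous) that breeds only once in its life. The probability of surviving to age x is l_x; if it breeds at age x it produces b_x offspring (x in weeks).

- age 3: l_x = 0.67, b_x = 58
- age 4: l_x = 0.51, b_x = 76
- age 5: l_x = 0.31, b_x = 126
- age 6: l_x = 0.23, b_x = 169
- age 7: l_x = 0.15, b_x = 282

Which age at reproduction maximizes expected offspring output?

Expected offspring if breeding at age x = l_x × b_x:
  age 3: 0.67 × 58 = 38.860
  age 4: 0.51 × 76 = 38.760
  age 5: 0.31 × 126 = 39.060
  age 6: 0.23 × 169 = 38.870
  age 7: 0.15 × 282 = 42.300
Maximum at age 7 (42.300).

7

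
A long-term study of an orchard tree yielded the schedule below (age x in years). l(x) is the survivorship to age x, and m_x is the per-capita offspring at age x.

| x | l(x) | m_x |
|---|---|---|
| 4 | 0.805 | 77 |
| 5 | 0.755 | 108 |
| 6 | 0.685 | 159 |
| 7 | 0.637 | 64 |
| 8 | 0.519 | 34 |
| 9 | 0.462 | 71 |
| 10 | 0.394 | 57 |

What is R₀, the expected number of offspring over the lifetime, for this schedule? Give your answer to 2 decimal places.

R₀ = Σ l(x) m_x:
  age 4: 0.805 × 77 = 61.9850
  age 5: 0.755 × 108 = 81.5400
  age 6: 0.685 × 159 = 108.9150
  age 7: 0.637 × 64 = 40.7680
  age 8: 0.519 × 34 = 17.6460
  age 9: 0.462 × 71 = 32.8020
  age 10: 0.394 × 57 = 22.4580
R₀ = 61.9850 + 81.5400 + 108.9150 + 40.7680 + 17.6460 + 32.8020 + 22.4580 = 366.1140

366.11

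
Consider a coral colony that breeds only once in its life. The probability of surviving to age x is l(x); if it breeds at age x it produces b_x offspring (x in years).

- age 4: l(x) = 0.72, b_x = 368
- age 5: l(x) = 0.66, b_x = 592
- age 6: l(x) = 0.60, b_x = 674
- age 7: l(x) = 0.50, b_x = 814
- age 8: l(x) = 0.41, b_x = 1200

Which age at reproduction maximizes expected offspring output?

Expected offspring if breeding at age x = l(x) × b_x:
  age 4: 0.72 × 368 = 264.960
  age 5: 0.66 × 592 = 390.720
  age 6: 0.60 × 674 = 404.400
  age 7: 0.50 × 814 = 407.000
  age 8: 0.41 × 1200 = 492.000
Maximum at age 8 (492.000).

8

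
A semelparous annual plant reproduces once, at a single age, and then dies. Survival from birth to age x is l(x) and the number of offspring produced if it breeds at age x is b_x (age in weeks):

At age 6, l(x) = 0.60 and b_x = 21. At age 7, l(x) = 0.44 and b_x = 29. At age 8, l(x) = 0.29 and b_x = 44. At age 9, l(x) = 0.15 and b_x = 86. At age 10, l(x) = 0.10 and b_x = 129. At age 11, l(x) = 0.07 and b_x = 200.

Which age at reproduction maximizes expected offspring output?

11

Expected offspring if breeding at age x = l(x) × b_x:
  age 6: 0.60 × 21 = 12.600
  age 7: 0.44 × 29 = 12.760
  age 8: 0.29 × 44 = 12.760
  age 9: 0.15 × 86 = 12.900
  age 10: 0.10 × 129 = 12.900
  age 11: 0.07 × 200 = 14.000
Maximum at age 11 (14.000).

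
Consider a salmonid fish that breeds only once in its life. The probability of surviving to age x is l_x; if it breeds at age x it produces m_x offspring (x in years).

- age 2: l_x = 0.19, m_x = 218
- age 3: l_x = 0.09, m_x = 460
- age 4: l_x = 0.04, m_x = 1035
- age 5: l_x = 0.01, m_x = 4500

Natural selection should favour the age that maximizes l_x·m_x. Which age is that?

Expected offspring if breeding at age x = l_x × m_x:
  age 2: 0.19 × 218 = 41.420
  age 3: 0.09 × 460 = 41.400
  age 4: 0.04 × 1035 = 41.400
  age 5: 0.01 × 4500 = 45.000
Maximum at age 5 (45.000).

5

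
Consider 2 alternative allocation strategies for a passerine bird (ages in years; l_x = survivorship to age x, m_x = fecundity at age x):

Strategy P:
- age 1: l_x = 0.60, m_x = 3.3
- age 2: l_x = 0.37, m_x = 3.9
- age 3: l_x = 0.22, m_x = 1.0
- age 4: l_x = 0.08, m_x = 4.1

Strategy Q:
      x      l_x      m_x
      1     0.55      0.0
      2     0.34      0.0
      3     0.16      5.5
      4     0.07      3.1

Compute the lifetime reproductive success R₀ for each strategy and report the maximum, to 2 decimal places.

3.97

Strategy P: R₀ = 0.60×3.3 + 0.37×3.9 + 0.22×1.0 + 0.08×4.1 = 3.9710
Strategy Q: R₀ = 0.55×0.0 + 0.34×0.0 + 0.16×5.5 + 0.07×3.1 = 1.0970
Highest R₀: strategy P with 3.9710.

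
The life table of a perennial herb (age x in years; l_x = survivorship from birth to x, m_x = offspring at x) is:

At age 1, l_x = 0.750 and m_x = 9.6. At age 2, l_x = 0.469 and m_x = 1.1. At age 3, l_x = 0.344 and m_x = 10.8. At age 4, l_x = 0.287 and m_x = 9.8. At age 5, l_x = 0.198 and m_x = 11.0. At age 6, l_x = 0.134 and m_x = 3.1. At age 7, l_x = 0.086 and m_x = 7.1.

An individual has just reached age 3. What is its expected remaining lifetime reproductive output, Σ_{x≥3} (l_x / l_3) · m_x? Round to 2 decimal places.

l_3 = 0.344. Conditional survival from age 3 to x is l_x / l_3.
  x=3: (0.344/0.344) × 10.8 = 10.8000
  x=4: (0.287/0.344) × 9.8 = 8.1762
  x=5: (0.198/0.344) × 11.0 = 6.3314
  x=6: (0.134/0.344) × 3.1 = 1.2076
  x=7: (0.086/0.344) × 7.1 = 1.7750
Sum = 10.8000 + 8.1762 + 6.3314 + 1.2076 + 1.7750 = 28.2901

28.29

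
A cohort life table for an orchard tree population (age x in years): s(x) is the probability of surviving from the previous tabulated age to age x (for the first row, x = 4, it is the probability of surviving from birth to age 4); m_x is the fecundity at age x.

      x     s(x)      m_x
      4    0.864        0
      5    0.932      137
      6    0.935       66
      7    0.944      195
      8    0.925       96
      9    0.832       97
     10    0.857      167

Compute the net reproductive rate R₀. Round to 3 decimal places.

Survivorship from birth: l_x = s_4·s_5·…·s_x.
  l_4 = 0.86400
  l_5 = 0.80525
  l_6 = 0.75291
  l_7 = 0.71074
  l_8 = 0.65744
  l_9 = 0.54699
  l_10 = 0.46877
R₀ = Σ l_x m_x:
  age 4: 0.86400 × 0 = 0.0000
  age 5: 0.80525 × 137 = 110.3192
  age 6: 0.75291 × 66 = 49.6921
  age 7: 0.71074 × 195 = 138.5943
  age 8: 0.65744 × 96 = 63.1142
  age 9: 0.54699 × 97 = 53.0580
  age 10: 0.46877 × 167 = 78.2846
R₀ = 0.0000 + 110.3192 + 49.6921 + 138.5943 + 63.1142 + 53.0580 + 78.2846 = 493.0625

493.062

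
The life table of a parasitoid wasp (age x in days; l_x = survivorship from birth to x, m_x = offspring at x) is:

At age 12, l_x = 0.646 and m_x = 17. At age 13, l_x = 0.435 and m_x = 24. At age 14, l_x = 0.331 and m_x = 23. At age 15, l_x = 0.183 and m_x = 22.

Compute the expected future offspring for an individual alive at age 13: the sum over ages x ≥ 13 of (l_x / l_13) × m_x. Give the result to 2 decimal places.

50.76

l_13 = 0.435. Conditional survival from age 13 to x is l_x / l_13.
  x=13: (0.435/0.435) × 24 = 24.0000
  x=14: (0.331/0.435) × 23 = 17.5011
  x=15: (0.183/0.435) × 22 = 9.2552
Sum = 24.0000 + 17.5011 + 9.2552 = 50.7563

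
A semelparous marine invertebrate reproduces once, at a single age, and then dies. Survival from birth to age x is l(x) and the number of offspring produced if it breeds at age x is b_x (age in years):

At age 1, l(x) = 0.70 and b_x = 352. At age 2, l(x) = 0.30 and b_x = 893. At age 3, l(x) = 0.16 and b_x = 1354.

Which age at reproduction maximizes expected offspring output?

2

Expected offspring if breeding at age x = l(x) × b_x:
  age 1: 0.70 × 352 = 246.400
  age 2: 0.30 × 893 = 267.900
  age 3: 0.16 × 1354 = 216.640
Maximum at age 2 (267.900).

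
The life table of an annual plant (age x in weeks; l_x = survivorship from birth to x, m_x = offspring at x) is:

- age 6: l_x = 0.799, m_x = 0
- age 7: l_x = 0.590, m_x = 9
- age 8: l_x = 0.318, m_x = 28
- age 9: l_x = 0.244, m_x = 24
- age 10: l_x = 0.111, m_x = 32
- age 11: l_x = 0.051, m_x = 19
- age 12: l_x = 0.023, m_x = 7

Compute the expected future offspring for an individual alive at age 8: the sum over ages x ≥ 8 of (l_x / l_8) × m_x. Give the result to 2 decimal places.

61.14

l_8 = 0.318. Conditional survival from age 8 to x is l_x / l_8.
  x=8: (0.318/0.318) × 28 = 28.0000
  x=9: (0.244/0.318) × 24 = 18.4151
  x=10: (0.111/0.318) × 32 = 11.1698
  x=11: (0.051/0.318) × 19 = 3.0472
  x=12: (0.023/0.318) × 7 = 0.5063
Sum = 28.0000 + 18.4151 + 11.1698 + 3.0472 + 0.5063 = 61.1384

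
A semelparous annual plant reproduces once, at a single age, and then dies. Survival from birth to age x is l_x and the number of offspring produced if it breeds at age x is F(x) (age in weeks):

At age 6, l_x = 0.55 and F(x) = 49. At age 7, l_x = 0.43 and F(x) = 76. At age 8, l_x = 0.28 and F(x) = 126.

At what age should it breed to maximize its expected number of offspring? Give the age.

8

Expected offspring if breeding at age x = l_x × F(x):
  age 6: 0.55 × 49 = 26.950
  age 7: 0.43 × 76 = 32.680
  age 8: 0.28 × 126 = 35.280
Maximum at age 8 (35.280).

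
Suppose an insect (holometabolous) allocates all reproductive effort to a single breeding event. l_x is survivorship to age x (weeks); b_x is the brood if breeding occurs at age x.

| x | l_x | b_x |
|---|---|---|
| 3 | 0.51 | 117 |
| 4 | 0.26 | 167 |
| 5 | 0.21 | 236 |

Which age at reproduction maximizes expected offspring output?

Expected offspring if breeding at age x = l_x × b_x:
  age 3: 0.51 × 117 = 59.670
  age 4: 0.26 × 167 = 43.420
  age 5: 0.21 × 236 = 49.560
Maximum at age 3 (59.670).

3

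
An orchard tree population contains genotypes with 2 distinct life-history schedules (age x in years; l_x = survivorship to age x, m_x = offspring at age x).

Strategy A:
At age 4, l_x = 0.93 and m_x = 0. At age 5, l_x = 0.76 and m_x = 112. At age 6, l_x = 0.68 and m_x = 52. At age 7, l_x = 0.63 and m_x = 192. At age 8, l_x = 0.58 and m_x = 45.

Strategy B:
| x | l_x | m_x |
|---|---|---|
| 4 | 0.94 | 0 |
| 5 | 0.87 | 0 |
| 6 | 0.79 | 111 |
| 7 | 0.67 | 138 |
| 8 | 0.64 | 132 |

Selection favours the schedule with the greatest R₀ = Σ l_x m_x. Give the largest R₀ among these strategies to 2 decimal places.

Strategy A: R₀ = 0.93×0 + 0.76×112 + 0.68×52 + 0.63×192 + 0.58×45 = 267.5400
Strategy B: R₀ = 0.94×0 + 0.87×0 + 0.79×111 + 0.67×138 + 0.64×132 = 264.6300
Highest R₀: strategy A with 267.5400.

267.54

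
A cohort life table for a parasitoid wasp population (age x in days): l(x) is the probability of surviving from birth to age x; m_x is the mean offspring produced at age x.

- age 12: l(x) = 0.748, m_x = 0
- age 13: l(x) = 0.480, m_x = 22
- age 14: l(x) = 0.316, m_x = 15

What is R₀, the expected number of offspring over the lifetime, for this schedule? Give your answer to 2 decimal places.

15.30

R₀ = Σ l(x) m_x:
  age 12: 0.748 × 0 = 0.0000
  age 13: 0.480 × 22 = 10.5600
  age 14: 0.316 × 15 = 4.7400
R₀ = 0.0000 + 10.5600 + 4.7400 = 15.3000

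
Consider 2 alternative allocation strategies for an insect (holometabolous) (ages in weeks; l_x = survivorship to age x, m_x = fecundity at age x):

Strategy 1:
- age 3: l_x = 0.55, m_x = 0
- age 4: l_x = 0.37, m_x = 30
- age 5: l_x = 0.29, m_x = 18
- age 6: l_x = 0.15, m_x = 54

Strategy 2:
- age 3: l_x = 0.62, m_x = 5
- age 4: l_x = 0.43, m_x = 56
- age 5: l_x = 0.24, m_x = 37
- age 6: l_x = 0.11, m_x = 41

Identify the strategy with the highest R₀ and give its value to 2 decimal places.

Strategy 1: R₀ = 0.55×0 + 0.37×30 + 0.29×18 + 0.15×54 = 24.4200
Strategy 2: R₀ = 0.62×5 + 0.43×56 + 0.24×37 + 0.11×41 = 40.5700
Highest R₀: strategy 2 with 40.5700.

40.57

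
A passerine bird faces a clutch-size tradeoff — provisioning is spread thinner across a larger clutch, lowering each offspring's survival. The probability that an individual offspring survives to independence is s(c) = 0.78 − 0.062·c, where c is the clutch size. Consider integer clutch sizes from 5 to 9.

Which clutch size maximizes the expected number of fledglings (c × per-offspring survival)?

6

Expected fledglings = c × s(c):
  c=5: 5 × 0.470 = 2.350
  c=6: 6 × 0.408 = 2.448
  c=7: 7 × 0.346 = 2.422
  c=8: 8 × 0.284 = 2.272
  c=9: 9 × 0.222 = 1.998
Maximum at c = 6 (2.448 fledglings).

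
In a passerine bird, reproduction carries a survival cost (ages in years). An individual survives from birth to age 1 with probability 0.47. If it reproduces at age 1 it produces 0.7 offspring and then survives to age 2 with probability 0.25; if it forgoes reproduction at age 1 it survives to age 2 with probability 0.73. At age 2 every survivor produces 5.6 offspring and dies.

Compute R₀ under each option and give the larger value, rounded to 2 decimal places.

breed at age 1: R₀ = 0.47 × (0.7 + 0.25 × 5.6) = 0.47 × 2.1000 = 0.9870
delay to age 2: R₀ = 0.47 × (0.73 × 5.6) = 0.47 × 4.0880 = 1.9214
Higher: delay to age 2 (1.9214).

1.92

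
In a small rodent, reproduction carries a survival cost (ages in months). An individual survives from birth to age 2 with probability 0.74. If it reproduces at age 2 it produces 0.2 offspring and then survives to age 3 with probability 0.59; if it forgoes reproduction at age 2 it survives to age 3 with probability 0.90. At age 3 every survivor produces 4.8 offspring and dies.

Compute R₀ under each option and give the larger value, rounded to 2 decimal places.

3.20

breed at age 2: R₀ = 0.74 × (0.2 + 0.59 × 4.8) = 0.74 × 3.0320 = 2.2437
delay to age 3: R₀ = 0.74 × (0.90 × 4.8) = 0.74 × 4.3200 = 3.1968
Higher: delay to age 3 (3.1968).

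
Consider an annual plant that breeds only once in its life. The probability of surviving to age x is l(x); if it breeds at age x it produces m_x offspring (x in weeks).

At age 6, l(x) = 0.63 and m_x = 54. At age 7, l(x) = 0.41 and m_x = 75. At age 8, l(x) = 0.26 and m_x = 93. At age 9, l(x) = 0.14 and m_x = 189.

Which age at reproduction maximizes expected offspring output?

6

Expected offspring if breeding at age x = l(x) × m_x:
  age 6: 0.63 × 54 = 34.020
  age 7: 0.41 × 75 = 30.750
  age 8: 0.26 × 93 = 24.180
  age 9: 0.14 × 189 = 26.460
Maximum at age 6 (34.020).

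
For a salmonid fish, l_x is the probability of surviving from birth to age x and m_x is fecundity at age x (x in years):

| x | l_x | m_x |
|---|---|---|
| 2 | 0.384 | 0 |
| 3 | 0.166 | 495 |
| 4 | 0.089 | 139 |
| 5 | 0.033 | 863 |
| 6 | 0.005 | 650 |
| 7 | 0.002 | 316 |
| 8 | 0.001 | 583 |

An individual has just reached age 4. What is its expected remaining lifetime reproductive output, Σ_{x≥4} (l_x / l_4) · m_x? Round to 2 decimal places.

l_4 = 0.089. Conditional survival from age 4 to x is l_x / l_4.
  x=4: (0.089/0.089) × 139 = 139.0000
  x=5: (0.033/0.089) × 863 = 319.9888
  x=6: (0.005/0.089) × 650 = 36.5169
  x=7: (0.002/0.089) × 316 = 7.1011
  x=8: (0.001/0.089) × 583 = 6.5506
Sum = 139.0000 + 319.9888 + 36.5169 + 7.1011 + 6.5506 = 509.1573

509.16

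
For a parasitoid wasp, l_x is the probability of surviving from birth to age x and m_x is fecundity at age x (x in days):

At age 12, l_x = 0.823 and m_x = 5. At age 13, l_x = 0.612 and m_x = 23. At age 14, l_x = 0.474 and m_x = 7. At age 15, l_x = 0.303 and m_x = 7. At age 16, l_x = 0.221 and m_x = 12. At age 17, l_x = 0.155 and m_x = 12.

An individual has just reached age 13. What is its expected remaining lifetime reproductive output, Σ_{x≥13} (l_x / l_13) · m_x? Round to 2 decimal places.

l_13 = 0.612. Conditional survival from age 13 to x is l_x / l_13.
  x=13: (0.612/0.612) × 23 = 23.0000
  x=14: (0.474/0.612) × 7 = 5.4216
  x=15: (0.303/0.612) × 7 = 3.4657
  x=16: (0.221/0.612) × 12 = 4.3333
  x=17: (0.155/0.612) × 12 = 3.0392
Sum = 23.0000 + 5.4216 + 3.4657 + 4.3333 + 3.0392 = 39.2598

39.26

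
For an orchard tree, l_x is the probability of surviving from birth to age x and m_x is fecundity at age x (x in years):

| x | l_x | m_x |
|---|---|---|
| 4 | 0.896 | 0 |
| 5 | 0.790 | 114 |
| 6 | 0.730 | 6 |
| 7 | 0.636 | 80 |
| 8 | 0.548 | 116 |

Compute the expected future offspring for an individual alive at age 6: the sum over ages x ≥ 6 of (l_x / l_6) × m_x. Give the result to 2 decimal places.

l_6 = 0.730. Conditional survival from age 6 to x is l_x / l_6.
  x=6: (0.730/0.730) × 6 = 6.0000
  x=7: (0.636/0.730) × 80 = 69.6986
  x=8: (0.548/0.730) × 116 = 87.0795
Sum = 6.0000 + 69.6986 + 87.0795 = 162.7781

162.78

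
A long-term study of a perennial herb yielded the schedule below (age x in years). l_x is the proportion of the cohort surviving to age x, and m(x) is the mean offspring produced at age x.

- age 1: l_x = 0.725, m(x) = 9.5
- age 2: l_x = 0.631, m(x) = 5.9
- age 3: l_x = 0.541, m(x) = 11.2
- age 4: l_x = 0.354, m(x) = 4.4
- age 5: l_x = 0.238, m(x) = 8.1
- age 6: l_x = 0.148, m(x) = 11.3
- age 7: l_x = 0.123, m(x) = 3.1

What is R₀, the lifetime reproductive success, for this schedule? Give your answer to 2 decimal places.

R₀ = Σ l_x m(x):
  age 1: 0.725 × 9.5 = 6.8875
  age 2: 0.631 × 5.9 = 3.7229
  age 3: 0.541 × 11.2 = 6.0592
  age 4: 0.354 × 4.4 = 1.5576
  age 5: 0.238 × 8.1 = 1.9278
  age 6: 0.148 × 11.3 = 1.6724
  age 7: 0.123 × 3.1 = 0.3813
R₀ = 6.8875 + 3.7229 + 6.0592 + 1.5576 + 1.9278 + 1.6724 + 0.3813 = 22.2087

22.21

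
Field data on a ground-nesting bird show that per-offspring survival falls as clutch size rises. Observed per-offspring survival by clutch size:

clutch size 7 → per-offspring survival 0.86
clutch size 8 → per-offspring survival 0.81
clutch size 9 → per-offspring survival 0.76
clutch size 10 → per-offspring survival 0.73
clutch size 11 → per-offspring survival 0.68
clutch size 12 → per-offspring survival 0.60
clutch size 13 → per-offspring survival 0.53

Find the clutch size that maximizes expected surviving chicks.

11

Expected surviving chicks = c × s(c):
  c=7: 7 × 0.86 = 6.020
  c=8: 8 × 0.81 = 6.480
  c=9: 9 × 0.76 = 6.840
  c=10: 10 × 0.73 = 7.300
  c=11: 11 × 0.68 = 7.480
  c=12: 12 × 0.60 = 7.200
  c=13: 13 × 0.53 = 6.890
Maximum at c = 11 (7.480 surviving chicks).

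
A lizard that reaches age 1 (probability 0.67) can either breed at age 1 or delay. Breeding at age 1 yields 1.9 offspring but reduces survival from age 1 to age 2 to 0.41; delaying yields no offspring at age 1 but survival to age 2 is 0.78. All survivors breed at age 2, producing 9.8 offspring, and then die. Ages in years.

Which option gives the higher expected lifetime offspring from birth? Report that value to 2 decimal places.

breed at age 1: R₀ = 0.67 × (1.9 + 0.41 × 9.8) = 0.67 × 5.9180 = 3.9651
delay to age 2: R₀ = 0.67 × (0.78 × 9.8) = 0.67 × 7.6440 = 5.1215
Higher: delay to age 2 (5.1215).

5.12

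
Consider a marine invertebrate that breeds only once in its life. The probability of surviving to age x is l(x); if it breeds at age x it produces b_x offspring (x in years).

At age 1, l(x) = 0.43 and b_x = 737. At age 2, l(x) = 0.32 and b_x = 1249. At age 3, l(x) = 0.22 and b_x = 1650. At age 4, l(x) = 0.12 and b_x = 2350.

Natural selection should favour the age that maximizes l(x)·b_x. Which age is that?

2

Expected offspring if breeding at age x = l(x) × b_x:
  age 1: 0.43 × 737 = 316.910
  age 2: 0.32 × 1249 = 399.680
  age 3: 0.22 × 1650 = 363.000
  age 4: 0.12 × 2350 = 282.000
Maximum at age 2 (399.680).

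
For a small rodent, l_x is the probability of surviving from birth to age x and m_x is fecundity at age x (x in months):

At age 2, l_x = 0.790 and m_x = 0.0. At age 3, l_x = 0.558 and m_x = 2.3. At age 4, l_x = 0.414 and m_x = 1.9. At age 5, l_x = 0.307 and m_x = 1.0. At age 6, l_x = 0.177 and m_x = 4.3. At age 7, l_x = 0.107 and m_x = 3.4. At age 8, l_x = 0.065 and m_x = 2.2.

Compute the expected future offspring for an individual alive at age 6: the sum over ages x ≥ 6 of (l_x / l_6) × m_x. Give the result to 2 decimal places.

7.16

l_6 = 0.177. Conditional survival from age 6 to x is l_x / l_6.
  x=6: (0.177/0.177) × 4.3 = 4.3000
  x=7: (0.107/0.177) × 3.4 = 2.0554
  x=8: (0.065/0.177) × 2.2 = 0.8079
Sum = 4.3000 + 2.0554 + 0.8079 = 7.1633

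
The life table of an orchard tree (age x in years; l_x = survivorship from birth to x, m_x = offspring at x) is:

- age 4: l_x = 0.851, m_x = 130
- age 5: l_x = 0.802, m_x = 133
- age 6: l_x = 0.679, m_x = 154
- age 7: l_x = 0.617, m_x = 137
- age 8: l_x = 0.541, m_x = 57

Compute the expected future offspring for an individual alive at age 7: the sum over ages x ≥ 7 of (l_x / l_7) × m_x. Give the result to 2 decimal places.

186.98

l_7 = 0.617. Conditional survival from age 7 to x is l_x / l_7.
  x=7: (0.617/0.617) × 137 = 137.0000
  x=8: (0.541/0.617) × 57 = 49.9789
Sum = 137.0000 + 49.9789 = 186.9789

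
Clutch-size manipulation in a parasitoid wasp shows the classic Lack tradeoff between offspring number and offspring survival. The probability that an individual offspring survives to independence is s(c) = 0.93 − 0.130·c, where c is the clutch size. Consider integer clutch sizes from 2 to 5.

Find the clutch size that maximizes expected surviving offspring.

4

Expected surviving offspring = c × s(c):
  c=2: 2 × 0.670 = 1.340
  c=3: 3 × 0.540 = 1.620
  c=4: 4 × 0.410 = 1.640
  c=5: 5 × 0.280 = 1.400
Maximum at c = 4 (1.640 surviving offspring).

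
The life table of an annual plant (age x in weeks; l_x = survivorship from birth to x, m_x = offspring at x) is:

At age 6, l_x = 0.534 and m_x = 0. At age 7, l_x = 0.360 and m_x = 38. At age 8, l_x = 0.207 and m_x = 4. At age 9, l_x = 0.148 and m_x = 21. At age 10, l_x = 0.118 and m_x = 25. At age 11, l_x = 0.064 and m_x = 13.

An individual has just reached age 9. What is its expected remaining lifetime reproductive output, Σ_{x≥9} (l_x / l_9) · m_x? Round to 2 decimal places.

46.55

l_9 = 0.148. Conditional survival from age 9 to x is l_x / l_9.
  x=9: (0.148/0.148) × 21 = 21.0000
  x=10: (0.118/0.148) × 25 = 19.9324
  x=11: (0.064/0.148) × 13 = 5.6216
Sum = 21.0000 + 19.9324 + 5.6216 = 46.5541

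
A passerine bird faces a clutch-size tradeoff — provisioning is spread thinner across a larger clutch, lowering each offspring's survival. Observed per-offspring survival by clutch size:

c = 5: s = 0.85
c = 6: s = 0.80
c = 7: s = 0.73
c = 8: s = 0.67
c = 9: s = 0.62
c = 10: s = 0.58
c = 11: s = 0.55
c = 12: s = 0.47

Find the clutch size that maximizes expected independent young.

Expected independent young = c × s(c):
  c=5: 5 × 0.85 = 4.250
  c=6: 6 × 0.80 = 4.800
  c=7: 7 × 0.73 = 5.110
  c=8: 8 × 0.67 = 5.360
  c=9: 9 × 0.62 = 5.580
  c=10: 10 × 0.58 = 5.800
  c=11: 11 × 0.55 = 6.050
  c=12: 12 × 0.47 = 5.640
Maximum at c = 11 (6.050 independent young).

11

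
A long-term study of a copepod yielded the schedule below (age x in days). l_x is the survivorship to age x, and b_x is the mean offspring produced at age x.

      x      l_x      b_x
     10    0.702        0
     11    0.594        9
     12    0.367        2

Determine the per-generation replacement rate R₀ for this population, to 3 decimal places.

6.080

R₀ = Σ l_x b_x:
  age 10: 0.702 × 0 = 0.0000
  age 11: 0.594 × 9 = 5.3460
  age 12: 0.367 × 2 = 0.7340
R₀ = 0.0000 + 5.3460 + 0.7340 = 6.0800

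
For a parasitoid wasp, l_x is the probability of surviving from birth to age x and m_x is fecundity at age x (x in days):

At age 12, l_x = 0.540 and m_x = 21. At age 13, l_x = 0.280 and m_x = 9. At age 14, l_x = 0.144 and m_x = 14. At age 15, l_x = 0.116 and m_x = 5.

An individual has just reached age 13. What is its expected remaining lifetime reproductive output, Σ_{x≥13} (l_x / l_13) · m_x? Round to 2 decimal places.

18.27

l_13 = 0.280. Conditional survival from age 13 to x is l_x / l_13.
  x=13: (0.280/0.280) × 9 = 9.0000
  x=14: (0.144/0.280) × 14 = 7.2000
  x=15: (0.116/0.280) × 5 = 2.0714
Sum = 9.0000 + 7.2000 + 2.0714 = 18.2714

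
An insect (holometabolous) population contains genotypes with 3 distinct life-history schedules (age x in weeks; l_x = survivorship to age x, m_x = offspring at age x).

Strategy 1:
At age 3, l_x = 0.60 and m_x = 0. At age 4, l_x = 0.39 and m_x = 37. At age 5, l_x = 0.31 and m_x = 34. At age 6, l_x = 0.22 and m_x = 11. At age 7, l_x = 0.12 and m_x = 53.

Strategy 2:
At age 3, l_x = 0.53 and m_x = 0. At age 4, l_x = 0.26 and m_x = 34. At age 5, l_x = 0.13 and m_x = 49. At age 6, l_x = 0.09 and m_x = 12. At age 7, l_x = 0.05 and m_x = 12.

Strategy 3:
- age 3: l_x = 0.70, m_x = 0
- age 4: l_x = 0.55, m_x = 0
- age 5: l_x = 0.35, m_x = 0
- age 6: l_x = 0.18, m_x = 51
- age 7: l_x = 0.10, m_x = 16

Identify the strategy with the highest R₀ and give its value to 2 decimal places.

33.75

Strategy 1: R₀ = 0.60×0 + 0.39×37 + 0.31×34 + 0.22×11 + 0.12×53 = 33.7500
Strategy 2: R₀ = 0.53×0 + 0.26×34 + 0.13×49 + 0.09×12 + 0.05×12 = 16.8900
Strategy 3: R₀ = 0.70×0 + 0.55×0 + 0.35×0 + 0.18×51 + 0.10×16 = 10.7800
Highest R₀: strategy 1 with 33.7500.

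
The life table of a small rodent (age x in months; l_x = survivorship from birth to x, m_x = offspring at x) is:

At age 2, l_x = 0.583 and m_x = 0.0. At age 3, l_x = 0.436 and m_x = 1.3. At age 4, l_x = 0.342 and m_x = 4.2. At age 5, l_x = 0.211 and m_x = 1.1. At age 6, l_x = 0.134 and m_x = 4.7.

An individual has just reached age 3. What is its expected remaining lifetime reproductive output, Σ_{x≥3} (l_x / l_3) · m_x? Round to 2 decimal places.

6.57

l_3 = 0.436. Conditional survival from age 3 to x is l_x / l_3.
  x=3: (0.436/0.436) × 1.3 = 1.3000
  x=4: (0.342/0.436) × 4.2 = 3.2945
  x=5: (0.211/0.436) × 1.1 = 0.5323
  x=6: (0.134/0.436) × 4.7 = 1.4445
Sum = 1.3000 + 3.2945 + 0.5323 + 1.4445 = 6.5713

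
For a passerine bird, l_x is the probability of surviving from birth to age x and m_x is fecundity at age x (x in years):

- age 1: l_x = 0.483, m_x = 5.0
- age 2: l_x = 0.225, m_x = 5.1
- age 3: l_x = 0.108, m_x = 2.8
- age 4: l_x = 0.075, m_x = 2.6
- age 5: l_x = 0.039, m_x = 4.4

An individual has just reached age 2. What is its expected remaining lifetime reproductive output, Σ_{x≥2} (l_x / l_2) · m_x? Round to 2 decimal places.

l_2 = 0.225. Conditional survival from age 2 to x is l_x / l_2.
  x=2: (0.225/0.225) × 5.1 = 5.1000
  x=3: (0.108/0.225) × 2.8 = 1.3440
  x=4: (0.075/0.225) × 2.6 = 0.8667
  x=5: (0.039/0.225) × 4.4 = 0.7627
Sum = 5.1000 + 1.3440 + 0.8667 + 0.7627 = 8.0733

8.07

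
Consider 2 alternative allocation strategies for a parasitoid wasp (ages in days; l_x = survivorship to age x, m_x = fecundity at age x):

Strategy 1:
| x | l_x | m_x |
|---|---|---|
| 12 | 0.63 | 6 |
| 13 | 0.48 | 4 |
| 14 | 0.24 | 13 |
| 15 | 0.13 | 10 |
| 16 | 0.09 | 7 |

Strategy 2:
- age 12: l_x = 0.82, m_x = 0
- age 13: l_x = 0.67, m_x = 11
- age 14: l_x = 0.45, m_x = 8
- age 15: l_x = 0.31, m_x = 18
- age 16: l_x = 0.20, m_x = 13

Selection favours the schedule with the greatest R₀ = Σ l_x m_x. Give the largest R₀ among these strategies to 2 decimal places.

19.15

Strategy 1: R₀ = 0.63×6 + 0.48×4 + 0.24×13 + 0.13×10 + 0.09×7 = 10.7500
Strategy 2: R₀ = 0.82×0 + 0.67×11 + 0.45×8 + 0.31×18 + 0.20×13 = 19.1500
Highest R₀: strategy 2 with 19.1500.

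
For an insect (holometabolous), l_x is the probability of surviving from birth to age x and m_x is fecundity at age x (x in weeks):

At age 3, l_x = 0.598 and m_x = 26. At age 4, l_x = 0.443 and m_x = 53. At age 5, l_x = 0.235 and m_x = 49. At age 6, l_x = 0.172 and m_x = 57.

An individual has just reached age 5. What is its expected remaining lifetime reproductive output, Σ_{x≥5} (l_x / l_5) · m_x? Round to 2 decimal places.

90.72

l_5 = 0.235. Conditional survival from age 5 to x is l_x / l_5.
  x=5: (0.235/0.235) × 49 = 49.0000
  x=6: (0.172/0.235) × 57 = 41.7191
Sum = 49.0000 + 41.7191 = 90.7191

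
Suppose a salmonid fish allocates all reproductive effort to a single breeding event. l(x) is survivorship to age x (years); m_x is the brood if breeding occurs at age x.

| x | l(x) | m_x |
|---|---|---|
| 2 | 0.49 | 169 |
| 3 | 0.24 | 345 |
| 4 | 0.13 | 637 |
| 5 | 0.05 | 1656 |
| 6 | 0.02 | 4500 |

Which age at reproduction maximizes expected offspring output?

Expected offspring if breeding at age x = l(x) × m_x:
  age 2: 0.49 × 169 = 82.810
  age 3: 0.24 × 345 = 82.800
  age 4: 0.13 × 637 = 82.810
  age 5: 0.05 × 1656 = 82.800
  age 6: 0.02 × 4500 = 90.000
Maximum at age 6 (90.000).

6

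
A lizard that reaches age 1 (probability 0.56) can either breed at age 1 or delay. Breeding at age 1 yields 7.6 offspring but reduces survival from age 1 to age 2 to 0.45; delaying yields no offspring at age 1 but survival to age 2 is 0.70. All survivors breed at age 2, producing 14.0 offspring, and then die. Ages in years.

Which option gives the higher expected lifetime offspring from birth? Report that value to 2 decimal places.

7.78

breed at age 1: R₀ = 0.56 × (7.6 + 0.45 × 14.0) = 0.56 × 13.9000 = 7.7840
delay to age 2: R₀ = 0.56 × (0.70 × 14.0) = 0.56 × 9.8000 = 5.4880
Higher: breed at age 1 (7.7840).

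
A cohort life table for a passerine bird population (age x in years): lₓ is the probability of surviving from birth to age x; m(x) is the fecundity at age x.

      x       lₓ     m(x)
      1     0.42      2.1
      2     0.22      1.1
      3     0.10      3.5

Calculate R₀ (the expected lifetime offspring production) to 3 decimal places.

1.474

R₀ = Σ lₓ m(x):
  age 1: 0.42 × 2.1 = 0.8820
  age 2: 0.22 × 1.1 = 0.2420
  age 3: 0.10 × 3.5 = 0.3500
R₀ = 0.8820 + 0.2420 + 0.3500 = 1.4740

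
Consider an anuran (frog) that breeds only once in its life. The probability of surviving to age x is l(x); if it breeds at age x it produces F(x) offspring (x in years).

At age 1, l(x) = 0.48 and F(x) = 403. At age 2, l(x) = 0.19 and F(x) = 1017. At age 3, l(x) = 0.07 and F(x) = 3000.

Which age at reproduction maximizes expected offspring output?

Expected offspring if breeding at age x = l(x) × F(x):
  age 1: 0.48 × 403 = 193.440
  age 2: 0.19 × 1017 = 193.230
  age 3: 0.07 × 3000 = 210.000
Maximum at age 3 (210.000).

3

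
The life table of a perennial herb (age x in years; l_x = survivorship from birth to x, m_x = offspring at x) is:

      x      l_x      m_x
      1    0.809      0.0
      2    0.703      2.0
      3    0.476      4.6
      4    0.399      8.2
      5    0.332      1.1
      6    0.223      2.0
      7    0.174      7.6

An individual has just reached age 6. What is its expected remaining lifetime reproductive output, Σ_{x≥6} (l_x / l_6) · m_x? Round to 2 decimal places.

7.93

l_6 = 0.223. Conditional survival from age 6 to x is l_x / l_6.
  x=6: (0.223/0.223) × 2.0 = 2.0000
  x=7: (0.174/0.223) × 7.6 = 5.9300
Sum = 2.0000 + 5.9300 = 7.9300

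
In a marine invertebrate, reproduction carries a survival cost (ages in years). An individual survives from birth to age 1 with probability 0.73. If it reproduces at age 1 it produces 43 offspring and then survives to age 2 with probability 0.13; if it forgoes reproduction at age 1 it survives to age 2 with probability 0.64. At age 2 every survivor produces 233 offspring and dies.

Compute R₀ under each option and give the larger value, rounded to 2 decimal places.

breed at age 1: R₀ = 0.73 × (43 + 0.13 × 233) = 0.73 × 73.2900 = 53.5017
delay to age 2: R₀ = 0.73 × (0.64 × 233) = 0.73 × 149.1200 = 108.8576
Higher: delay to age 2 (108.8576).

108.86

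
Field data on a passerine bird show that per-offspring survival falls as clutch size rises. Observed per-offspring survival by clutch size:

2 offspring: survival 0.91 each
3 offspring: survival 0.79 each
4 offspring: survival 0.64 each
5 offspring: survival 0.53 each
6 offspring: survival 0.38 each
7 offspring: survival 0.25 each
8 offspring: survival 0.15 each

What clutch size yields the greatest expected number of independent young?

Expected independent young = c × s(c):
  c=2: 2 × 0.91 = 1.820
  c=3: 3 × 0.79 = 2.370
  c=4: 4 × 0.64 = 2.560
  c=5: 5 × 0.53 = 2.650
  c=6: 6 × 0.38 = 2.280
  c=7: 7 × 0.25 = 1.750
  c=8: 8 × 0.15 = 1.200
Maximum at c = 5 (2.650 independent young).

5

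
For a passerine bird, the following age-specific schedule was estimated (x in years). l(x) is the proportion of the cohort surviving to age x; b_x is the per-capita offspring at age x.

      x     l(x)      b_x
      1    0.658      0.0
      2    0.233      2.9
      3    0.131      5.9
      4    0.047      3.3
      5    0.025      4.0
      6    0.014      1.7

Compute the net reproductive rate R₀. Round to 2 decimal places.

1.73

R₀ = Σ l(x) b_x:
  age 1: 0.658 × 0.0 = 0.0000
  age 2: 0.233 × 2.9 = 0.6757
  age 3: 0.131 × 5.9 = 0.7729
  age 4: 0.047 × 3.3 = 0.1551
  age 5: 0.025 × 4.0 = 0.1000
  age 6: 0.014 × 1.7 = 0.0238
R₀ = 0.0000 + 0.6757 + 0.7729 + 0.1551 + 0.1000 + 0.0238 = 1.7275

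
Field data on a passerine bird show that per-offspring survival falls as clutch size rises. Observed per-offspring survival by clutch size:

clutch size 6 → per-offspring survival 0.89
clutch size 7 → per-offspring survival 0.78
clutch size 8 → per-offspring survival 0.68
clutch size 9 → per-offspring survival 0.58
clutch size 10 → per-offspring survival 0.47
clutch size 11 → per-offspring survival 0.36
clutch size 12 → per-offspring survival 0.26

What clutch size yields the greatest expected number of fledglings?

7

Expected fledglings = c × s(c):
  c=6: 6 × 0.89 = 5.340
  c=7: 7 × 0.78 = 5.460
  c=8: 8 × 0.68 = 5.440
  c=9: 9 × 0.58 = 5.220
  c=10: 10 × 0.47 = 4.700
  c=11: 11 × 0.36 = 3.960
  c=12: 12 × 0.26 = 3.120
Maximum at c = 7 (5.460 fledglings).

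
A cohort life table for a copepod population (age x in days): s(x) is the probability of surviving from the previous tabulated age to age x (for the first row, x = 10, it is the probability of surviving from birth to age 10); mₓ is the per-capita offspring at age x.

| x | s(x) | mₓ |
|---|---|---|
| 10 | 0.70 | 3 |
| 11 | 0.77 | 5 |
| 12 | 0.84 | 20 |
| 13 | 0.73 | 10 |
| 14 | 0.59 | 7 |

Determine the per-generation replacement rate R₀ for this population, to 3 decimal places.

18.520

Survivorship from birth: l_x = s_10·s_11·…·s_x.
  l_10 = 0.70000
  l_11 = 0.53900
  l_12 = 0.45276
  l_13 = 0.33051
  l_14 = 0.19500
R₀ = Σ l_x mₓ:
  age 10: 0.70000 × 3 = 2.1000
  age 11: 0.53900 × 5 = 2.6950
  age 12: 0.45276 × 20 = 9.0552
  age 13: 0.33051 × 10 = 3.3051
  age 14: 0.19500 × 7 = 1.3650
R₀ = 2.1000 + 2.6950 + 9.0552 + 3.3051 + 1.3650 = 18.5203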